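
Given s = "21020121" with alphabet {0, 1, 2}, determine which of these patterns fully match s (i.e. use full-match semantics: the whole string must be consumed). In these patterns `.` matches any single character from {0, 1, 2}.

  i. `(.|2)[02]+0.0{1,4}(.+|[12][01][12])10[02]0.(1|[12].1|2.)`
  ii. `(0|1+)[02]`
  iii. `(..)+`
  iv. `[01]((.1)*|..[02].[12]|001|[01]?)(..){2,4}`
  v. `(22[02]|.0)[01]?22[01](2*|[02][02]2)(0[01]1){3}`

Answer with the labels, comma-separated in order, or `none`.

iii

i → no match
ii → no match
iii → match
iv → no match
v → no match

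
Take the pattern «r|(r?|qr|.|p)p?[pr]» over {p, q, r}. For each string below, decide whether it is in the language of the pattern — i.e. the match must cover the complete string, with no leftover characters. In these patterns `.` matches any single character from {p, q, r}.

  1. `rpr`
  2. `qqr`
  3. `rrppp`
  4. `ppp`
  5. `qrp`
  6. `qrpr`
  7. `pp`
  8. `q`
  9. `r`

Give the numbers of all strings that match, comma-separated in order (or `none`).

1, 4, 5, 6, 7, 9

1 → match
2 → no match
3 → no match
4 → match
5 → match
6 → match
7 → match
8 → no match
9 → match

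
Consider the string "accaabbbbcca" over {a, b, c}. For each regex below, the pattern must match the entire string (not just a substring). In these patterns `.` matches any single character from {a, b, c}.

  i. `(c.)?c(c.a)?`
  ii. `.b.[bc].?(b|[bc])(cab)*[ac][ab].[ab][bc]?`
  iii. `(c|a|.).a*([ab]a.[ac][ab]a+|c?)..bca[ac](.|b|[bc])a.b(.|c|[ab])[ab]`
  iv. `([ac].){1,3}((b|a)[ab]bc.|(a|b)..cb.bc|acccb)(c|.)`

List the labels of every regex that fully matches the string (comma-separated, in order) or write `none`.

iv

i → no match
ii → no match
iii → no match
iv → match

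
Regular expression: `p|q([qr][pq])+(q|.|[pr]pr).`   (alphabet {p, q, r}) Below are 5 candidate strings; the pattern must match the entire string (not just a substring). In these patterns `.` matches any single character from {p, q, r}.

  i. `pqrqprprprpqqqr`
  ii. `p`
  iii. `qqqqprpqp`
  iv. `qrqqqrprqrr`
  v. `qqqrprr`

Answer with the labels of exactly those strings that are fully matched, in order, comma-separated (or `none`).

i → no match
ii. `p` → match
iii. `qqqqprpqp` → match
iv. `qrqqqrprqrr` → match
v. `qqqrprr` → match

ii, iii, iv, v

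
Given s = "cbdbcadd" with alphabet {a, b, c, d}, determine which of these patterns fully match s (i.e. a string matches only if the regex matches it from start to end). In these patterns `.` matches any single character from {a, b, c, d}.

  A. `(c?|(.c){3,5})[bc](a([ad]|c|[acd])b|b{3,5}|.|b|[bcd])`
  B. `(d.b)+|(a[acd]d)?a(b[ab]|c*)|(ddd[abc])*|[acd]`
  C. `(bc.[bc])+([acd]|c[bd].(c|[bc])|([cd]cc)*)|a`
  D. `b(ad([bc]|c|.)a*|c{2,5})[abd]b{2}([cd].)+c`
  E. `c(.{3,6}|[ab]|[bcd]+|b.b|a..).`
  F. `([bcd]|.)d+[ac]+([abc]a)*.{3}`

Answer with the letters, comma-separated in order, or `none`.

A → no match
B → no match
C → no match
D → no match — must start with "b"
E → match
F → no match

E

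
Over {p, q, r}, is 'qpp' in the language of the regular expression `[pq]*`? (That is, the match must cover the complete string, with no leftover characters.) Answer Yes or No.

Yes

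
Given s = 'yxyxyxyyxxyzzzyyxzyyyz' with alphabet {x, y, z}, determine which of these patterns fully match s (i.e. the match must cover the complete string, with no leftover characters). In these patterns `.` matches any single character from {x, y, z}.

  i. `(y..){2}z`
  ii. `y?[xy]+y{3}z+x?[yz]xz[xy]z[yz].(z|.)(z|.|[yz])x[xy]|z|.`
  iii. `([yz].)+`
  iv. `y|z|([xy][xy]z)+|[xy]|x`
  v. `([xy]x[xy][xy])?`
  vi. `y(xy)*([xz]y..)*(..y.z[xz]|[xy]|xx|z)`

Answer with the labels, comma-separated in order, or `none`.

i → no match
ii → no match
iii → no match
iv → no match
v → no match
vi → match

vi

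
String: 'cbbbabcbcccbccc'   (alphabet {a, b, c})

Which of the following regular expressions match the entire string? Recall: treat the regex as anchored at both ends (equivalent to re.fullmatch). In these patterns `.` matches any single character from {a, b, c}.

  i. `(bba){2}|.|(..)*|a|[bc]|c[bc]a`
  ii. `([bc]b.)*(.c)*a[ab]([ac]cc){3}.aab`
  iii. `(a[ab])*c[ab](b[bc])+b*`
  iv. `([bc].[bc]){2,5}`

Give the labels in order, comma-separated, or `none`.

i → no match
ii → no match — must end with 'aab'
iii → no match
iv → match

iv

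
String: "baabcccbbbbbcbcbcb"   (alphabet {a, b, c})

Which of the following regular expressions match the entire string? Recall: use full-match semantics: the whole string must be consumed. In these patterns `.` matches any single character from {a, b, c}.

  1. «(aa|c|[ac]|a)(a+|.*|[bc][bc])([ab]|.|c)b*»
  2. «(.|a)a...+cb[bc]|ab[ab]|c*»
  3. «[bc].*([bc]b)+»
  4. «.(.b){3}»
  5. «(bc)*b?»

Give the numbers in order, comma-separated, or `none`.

3

1 → no match
2 → no match
3 → match
4 → no match
5 → no match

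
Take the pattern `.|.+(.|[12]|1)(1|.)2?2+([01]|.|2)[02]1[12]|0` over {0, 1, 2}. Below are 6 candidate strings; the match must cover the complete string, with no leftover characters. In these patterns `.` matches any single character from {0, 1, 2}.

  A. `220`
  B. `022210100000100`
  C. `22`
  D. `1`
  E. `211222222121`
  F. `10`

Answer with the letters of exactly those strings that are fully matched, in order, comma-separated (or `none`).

D

A → no match
B → no match
C → no match
D → match
E → no match
F → no match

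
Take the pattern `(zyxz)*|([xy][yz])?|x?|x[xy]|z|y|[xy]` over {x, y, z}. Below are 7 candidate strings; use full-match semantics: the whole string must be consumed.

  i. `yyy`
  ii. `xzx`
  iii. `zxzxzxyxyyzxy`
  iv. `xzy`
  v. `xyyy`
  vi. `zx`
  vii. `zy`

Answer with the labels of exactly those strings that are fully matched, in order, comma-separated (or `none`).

i. `yyy` → no match
ii. `xzx` → no match
iii → no match
iv. `xzy` → no match
v. `xyyy` → no match
vi. `zx` → no match
vii. `zy` → no match

none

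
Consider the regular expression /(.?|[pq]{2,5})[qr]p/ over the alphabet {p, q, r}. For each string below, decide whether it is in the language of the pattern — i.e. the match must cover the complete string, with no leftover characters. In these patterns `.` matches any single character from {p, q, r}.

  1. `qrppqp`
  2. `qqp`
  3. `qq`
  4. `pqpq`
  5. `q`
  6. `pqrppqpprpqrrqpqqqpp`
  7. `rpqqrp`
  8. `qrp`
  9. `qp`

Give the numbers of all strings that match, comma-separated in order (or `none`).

1. `qrppqp` → no match
2. `qqp` → match
3. `qq` → no match — must end with `p`
4. `pqpq` → no match — must end with `p`
5. `q` → no match — must end with `p`
6 → no match
7. `rpqqrp` → no match
8. `qrp` → match
9. `qp` → match

2, 8, 9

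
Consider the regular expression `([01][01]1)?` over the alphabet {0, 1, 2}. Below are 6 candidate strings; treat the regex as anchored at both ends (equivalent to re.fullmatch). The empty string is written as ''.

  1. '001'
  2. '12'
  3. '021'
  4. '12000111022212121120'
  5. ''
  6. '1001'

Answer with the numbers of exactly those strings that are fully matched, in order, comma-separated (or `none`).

1, 5

1 → match
2 → no match
3 → no match
4 → no match
5 → match
6 → no match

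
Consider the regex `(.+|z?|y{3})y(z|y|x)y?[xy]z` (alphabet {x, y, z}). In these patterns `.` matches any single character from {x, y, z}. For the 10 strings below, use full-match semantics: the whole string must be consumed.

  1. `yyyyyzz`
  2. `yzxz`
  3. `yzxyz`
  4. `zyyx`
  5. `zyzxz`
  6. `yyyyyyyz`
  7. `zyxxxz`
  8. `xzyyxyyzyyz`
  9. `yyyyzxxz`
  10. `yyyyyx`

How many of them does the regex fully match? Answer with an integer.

1 → no match
2 → match
3 → no match
4 → no match — must end with `z`
5 → match
6 → match
7 → no match
8 → match
9 → no match
10 → no match — must end with `z`
Total matched: 4

4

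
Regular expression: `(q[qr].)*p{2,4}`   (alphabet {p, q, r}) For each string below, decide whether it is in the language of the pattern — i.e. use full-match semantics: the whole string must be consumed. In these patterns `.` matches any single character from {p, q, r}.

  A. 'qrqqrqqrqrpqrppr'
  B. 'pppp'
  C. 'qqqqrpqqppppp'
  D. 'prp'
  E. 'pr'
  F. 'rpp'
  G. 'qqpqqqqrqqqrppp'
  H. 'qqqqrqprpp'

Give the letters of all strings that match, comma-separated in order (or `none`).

B, C, G

A → no match — must end with 'p'
B → match
C → match
D → no match
E → no match — must end with 'p'
F → no match
G → match
H → no match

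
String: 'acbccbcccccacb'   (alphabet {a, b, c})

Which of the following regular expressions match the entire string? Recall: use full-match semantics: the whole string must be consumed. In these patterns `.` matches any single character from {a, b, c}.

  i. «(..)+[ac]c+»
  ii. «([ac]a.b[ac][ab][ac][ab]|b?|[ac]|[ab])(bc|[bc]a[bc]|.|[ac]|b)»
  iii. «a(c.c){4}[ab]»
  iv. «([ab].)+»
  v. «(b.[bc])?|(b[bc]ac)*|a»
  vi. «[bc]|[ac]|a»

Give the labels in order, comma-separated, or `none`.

i → no match — must end with 'c'
ii → no match
iii → match
iv → no match
v → no match
vi → no match

iii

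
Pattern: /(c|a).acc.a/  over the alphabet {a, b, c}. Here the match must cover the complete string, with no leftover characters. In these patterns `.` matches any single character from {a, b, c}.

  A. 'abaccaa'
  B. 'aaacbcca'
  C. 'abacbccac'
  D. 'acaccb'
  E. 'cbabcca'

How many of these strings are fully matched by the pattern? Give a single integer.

A → match
B → no match
C → no match — must end with 'a'
D → no match — must end with 'a'
E → no match
Total matched: 1

1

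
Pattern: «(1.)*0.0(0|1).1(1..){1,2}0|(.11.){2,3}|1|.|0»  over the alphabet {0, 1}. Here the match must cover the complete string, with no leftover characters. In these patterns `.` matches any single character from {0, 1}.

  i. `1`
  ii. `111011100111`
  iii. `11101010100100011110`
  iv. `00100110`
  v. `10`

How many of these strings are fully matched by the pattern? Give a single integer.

3

i → match
ii → match
iii → match
iv → no match
v → no match
Total matched: 3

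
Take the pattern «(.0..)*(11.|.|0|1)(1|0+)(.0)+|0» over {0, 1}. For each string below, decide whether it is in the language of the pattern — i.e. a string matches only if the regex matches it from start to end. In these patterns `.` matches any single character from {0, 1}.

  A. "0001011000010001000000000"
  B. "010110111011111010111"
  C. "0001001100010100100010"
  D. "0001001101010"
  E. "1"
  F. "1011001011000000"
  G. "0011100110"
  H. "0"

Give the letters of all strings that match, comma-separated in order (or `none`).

C, F, H

A → no match
B → no match — must end with "0"
C → match
D → no match
E → no match — must end with "0"
F → match
G → no match
H → match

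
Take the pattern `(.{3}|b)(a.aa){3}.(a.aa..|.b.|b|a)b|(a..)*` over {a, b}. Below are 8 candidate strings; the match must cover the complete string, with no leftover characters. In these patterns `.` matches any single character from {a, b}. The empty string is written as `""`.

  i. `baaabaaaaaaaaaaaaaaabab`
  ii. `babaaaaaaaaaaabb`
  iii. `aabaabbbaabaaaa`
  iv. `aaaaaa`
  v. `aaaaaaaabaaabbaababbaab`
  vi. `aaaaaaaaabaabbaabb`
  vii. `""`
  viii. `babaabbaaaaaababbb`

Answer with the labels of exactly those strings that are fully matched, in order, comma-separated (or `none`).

i, ii, iv, vii

i → match
ii → match
iii → no match
iv → match
v → no match
vi → no match
vii → match
viii → no match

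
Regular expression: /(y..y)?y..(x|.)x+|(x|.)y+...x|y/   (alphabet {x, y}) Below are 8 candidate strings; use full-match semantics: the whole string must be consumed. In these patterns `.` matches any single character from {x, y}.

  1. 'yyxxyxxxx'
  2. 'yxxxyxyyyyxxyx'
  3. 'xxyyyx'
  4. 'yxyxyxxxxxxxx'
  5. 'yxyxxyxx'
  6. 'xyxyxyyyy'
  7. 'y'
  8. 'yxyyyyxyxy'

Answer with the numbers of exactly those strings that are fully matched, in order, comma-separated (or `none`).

7

1. 'yyxxyxxxx' → no match
2 → no match
3. 'xxyyyx' → no match
4 → no match
5. 'yxyxxyxx' → no match
6. 'xyxyxyyyy' → no match
7. 'y' → match
8. 'yxyyyyxyxy' → no match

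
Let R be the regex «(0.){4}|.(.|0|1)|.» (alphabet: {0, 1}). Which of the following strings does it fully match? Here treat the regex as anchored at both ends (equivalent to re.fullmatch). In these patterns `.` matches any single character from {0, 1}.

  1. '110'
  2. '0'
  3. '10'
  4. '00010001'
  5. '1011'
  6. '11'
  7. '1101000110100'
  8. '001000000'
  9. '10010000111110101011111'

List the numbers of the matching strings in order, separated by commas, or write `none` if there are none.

2, 3, 4, 6

1. '110' → no match
2. '0' → match
3. '10' → match
4. '00010001' → match
5. '1011' → no match
6. '11' → match
7 → no match
8. '001000000' → no match
9 → no match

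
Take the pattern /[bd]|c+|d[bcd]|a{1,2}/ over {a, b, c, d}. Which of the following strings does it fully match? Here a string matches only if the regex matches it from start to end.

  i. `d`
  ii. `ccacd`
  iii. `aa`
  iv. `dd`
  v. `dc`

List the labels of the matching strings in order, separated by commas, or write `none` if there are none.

i → match
ii → no match
iii → match
iv → match
v → match

i, iii, iv, v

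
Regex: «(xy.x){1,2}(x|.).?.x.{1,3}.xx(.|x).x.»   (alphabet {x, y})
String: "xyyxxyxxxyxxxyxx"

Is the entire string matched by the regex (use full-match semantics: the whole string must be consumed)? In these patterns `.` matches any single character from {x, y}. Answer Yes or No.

Yes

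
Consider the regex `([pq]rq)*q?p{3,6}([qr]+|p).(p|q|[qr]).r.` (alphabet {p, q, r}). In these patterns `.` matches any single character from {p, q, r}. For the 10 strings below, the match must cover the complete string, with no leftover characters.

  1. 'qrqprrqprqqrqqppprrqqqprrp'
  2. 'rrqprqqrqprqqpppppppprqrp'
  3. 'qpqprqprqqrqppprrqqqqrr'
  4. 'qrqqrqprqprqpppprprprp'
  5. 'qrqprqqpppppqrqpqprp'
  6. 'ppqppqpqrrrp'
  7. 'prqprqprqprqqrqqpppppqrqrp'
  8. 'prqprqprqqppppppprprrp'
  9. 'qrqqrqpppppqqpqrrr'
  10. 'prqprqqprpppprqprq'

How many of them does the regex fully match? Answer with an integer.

1 → no match
2 → no match
3 → no match
4 → match
5 → match
6 → no match
7 → match
8 → match
9 → match
10 → no match
Total matched: 5

5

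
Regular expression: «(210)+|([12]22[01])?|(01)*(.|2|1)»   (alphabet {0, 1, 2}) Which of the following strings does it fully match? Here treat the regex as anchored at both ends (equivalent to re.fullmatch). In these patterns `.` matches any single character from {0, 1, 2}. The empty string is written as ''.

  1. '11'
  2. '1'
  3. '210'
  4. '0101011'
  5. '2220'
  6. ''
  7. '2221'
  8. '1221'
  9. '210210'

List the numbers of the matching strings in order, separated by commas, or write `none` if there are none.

1 → no match
2 → match
3 → match
4 → match
5 → match
6 → match
7 → match
8 → match
9 → match

2, 3, 4, 5, 6, 7, 8, 9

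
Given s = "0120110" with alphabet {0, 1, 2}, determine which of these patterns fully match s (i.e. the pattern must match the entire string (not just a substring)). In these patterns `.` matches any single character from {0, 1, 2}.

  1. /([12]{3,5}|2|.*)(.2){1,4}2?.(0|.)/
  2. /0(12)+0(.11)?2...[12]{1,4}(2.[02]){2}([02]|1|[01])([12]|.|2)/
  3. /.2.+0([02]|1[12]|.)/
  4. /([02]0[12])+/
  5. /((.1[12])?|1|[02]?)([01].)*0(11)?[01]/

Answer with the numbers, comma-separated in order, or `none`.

5

1 → no match
2 → no match
3 → no match
4 → no match
5 → match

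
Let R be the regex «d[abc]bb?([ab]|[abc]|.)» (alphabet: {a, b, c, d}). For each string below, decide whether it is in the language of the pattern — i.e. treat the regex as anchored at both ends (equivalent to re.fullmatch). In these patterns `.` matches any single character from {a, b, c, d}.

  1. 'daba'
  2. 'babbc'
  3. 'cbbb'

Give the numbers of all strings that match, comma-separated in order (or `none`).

1 → match
2 → no match — must start with 'd'
3 → no match — must start with 'd'

1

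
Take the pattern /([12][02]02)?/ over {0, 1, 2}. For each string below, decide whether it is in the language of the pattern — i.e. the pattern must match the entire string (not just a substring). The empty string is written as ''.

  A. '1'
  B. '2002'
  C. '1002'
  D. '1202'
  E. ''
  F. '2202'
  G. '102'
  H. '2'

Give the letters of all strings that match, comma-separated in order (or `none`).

A → no match
B → match
C → match
D → match
E → match
F → match
G → no match
H → no match

B, C, D, E, F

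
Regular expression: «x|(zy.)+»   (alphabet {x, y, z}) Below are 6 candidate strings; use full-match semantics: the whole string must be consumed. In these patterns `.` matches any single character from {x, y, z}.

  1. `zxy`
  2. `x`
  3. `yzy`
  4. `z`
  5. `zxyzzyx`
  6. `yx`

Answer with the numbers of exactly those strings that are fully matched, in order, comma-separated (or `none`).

2

1 → no match
2 → match
3 → no match
4 → no match
5 → no match
6 → no match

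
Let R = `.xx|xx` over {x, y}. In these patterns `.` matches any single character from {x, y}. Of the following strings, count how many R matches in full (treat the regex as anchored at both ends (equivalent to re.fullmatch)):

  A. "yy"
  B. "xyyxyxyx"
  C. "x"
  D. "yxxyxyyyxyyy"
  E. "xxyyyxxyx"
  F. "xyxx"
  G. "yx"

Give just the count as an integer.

A → no match — must end with "xx"
B → no match — must end with "xx"
C → no match — must end with "xx"
D → no match — must end with "xx"
E → no match — must end with "xx"
F → no match
G → no match — must end with "xx"
Total matched: 0

0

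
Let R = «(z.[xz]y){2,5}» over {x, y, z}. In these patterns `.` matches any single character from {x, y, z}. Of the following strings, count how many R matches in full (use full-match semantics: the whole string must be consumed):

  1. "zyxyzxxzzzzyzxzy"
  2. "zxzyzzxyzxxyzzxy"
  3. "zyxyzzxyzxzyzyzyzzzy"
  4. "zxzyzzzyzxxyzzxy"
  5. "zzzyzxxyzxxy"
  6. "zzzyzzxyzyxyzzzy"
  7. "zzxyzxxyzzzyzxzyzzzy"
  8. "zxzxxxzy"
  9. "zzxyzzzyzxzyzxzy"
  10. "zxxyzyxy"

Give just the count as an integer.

1 → no match
2 → match
3 → match
4 → match
5. "zzzyzxxyzxxy" → match
6 → match
7 → match
8. "zxzxxxzy" → no match
9 → match
10. "zxxyzyxy" → match
Total matched: 8

8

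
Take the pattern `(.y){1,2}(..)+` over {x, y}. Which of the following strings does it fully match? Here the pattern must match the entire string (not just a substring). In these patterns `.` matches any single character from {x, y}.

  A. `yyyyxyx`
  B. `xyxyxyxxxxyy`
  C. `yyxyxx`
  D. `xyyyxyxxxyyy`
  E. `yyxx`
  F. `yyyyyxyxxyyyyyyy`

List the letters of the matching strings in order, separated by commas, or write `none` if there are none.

A → no match
B → match
C → match
D → match
E → match
F → match

B, C, D, E, F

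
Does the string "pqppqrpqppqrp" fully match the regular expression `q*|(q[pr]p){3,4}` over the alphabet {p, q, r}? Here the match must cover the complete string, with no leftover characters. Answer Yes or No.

No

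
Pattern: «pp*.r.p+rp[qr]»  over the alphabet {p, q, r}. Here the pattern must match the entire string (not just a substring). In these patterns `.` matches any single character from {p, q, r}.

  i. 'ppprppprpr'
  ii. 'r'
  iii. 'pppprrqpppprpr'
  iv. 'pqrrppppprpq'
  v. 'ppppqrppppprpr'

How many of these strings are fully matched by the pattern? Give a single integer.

i → match
ii → no match — must start with 'p'
iii → match
iv → match
v → match
Total matched: 4

4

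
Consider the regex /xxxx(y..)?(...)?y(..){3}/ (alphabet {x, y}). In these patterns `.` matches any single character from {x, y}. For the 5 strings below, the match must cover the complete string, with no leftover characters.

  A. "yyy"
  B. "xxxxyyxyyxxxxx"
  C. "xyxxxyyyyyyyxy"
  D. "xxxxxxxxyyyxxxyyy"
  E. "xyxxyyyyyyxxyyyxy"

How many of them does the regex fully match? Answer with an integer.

1

A. "yyy" → no match — must start with "xxxx"
B → match
C → no match — must start with "xxxx"
D → no match
E → no match — must start with "xxxx"
Total matched: 1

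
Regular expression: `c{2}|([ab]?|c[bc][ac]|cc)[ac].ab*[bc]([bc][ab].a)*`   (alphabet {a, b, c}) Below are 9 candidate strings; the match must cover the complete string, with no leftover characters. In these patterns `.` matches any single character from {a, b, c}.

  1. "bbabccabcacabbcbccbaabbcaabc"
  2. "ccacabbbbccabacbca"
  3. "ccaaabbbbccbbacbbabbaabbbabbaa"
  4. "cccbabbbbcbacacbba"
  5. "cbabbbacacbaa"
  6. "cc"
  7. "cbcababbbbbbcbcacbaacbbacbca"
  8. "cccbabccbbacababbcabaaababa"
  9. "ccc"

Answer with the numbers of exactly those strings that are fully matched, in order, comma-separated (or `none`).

1 → no match
2 → match
3 → match
4 → match
5 → match
6 → match
7 → match
8 → match
9 → no match

2, 3, 4, 5, 6, 7, 8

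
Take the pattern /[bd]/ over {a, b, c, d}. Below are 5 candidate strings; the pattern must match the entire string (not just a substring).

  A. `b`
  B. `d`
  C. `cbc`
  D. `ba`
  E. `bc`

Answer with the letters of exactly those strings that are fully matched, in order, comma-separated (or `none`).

A → match
B → match
C → no match
D → no match
E → no match

A, B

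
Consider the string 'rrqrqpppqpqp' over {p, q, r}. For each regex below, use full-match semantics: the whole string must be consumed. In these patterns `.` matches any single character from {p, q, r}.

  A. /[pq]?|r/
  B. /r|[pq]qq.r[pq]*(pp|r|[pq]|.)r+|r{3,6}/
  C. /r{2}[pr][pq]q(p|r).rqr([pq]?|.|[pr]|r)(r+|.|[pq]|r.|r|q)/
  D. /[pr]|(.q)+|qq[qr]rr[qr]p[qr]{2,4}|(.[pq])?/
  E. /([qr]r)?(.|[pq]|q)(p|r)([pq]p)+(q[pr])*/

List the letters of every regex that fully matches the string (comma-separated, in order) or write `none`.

E

A → no match
B → no match — must end with 'r'
C → no match
D → no match
E → match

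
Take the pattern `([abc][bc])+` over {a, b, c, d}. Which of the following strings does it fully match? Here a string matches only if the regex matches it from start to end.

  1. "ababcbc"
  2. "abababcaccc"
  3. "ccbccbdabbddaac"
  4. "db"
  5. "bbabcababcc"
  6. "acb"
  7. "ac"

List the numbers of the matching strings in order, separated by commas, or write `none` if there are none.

7

1 → no match
2 → no match
3 → no match
4 → no match
5 → no match
6 → no match
7 → match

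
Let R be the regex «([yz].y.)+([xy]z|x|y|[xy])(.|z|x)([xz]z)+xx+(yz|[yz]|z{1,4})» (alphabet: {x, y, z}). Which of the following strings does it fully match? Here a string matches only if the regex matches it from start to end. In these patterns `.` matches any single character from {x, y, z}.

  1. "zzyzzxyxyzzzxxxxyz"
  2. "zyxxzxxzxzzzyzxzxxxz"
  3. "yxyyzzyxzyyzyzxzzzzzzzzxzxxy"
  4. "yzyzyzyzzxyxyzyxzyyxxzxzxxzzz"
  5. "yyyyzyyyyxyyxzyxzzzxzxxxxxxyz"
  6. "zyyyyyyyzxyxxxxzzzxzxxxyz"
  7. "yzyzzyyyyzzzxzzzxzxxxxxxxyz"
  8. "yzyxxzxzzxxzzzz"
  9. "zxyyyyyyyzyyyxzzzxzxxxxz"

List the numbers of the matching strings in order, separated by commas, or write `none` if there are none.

1 → match
2 → no match
3 → match
4 → match
5 → match
6 → match
7 → match
8 → match
9 → no match

1, 3, 4, 5, 6, 7, 8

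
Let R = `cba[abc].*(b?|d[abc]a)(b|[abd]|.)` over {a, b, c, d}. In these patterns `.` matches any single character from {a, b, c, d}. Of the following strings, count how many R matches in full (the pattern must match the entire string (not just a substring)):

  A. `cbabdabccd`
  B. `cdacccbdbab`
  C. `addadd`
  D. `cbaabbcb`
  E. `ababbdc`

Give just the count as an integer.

2

A → match
B → no match — must start with `cba`
C → no match — must start with `cba`
D → match
E → no match — must start with `cba`
Total matched: 2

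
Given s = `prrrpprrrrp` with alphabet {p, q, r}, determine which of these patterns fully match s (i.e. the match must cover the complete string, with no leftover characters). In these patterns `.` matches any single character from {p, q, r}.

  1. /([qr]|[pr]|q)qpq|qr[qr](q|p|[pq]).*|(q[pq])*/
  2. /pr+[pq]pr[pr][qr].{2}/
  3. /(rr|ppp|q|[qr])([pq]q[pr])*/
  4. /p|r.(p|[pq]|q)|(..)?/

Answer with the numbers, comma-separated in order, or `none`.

1 → no match
2 → match
3 → no match
4 → no match

2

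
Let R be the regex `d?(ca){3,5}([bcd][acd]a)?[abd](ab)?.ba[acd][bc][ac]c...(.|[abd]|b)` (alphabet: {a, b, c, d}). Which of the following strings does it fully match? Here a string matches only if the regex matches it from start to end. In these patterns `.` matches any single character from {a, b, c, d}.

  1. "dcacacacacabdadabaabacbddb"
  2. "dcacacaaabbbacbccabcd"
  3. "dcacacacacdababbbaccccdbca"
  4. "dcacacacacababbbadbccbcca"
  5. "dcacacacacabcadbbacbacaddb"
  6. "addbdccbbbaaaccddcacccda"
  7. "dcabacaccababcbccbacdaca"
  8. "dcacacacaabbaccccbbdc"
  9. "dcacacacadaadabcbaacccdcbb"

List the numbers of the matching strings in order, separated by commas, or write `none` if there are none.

1, 2, 3, 4, 5, 8, 9

1 → match
2 → match
3 → match
4 → match
5 → match
6 → no match
7 → no match
8 → match
9 → match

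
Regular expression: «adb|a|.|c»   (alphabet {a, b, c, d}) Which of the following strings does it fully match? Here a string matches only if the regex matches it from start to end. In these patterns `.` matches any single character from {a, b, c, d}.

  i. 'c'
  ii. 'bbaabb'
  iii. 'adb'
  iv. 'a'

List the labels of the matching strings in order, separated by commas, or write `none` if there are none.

i. 'c' → match
ii. 'bbaabb' → no match
iii. 'adb' → match
iv. 'a' → match

i, iii, iv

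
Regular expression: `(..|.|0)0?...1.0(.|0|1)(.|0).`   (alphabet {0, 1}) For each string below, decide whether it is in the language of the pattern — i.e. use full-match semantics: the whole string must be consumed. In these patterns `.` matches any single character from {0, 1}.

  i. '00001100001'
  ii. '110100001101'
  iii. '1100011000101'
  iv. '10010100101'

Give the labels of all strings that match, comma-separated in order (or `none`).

i → match
ii → no match
iii → no match
iv → match

i, iv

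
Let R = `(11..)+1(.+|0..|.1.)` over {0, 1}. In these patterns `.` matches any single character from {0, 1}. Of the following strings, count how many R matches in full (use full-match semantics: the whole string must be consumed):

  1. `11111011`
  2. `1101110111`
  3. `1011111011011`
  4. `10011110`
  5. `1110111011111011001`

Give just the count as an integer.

3

1 → match
2 → match
3 → no match — must start with `11`
4 → no match — must start with `11`
5 → match
Total matched: 3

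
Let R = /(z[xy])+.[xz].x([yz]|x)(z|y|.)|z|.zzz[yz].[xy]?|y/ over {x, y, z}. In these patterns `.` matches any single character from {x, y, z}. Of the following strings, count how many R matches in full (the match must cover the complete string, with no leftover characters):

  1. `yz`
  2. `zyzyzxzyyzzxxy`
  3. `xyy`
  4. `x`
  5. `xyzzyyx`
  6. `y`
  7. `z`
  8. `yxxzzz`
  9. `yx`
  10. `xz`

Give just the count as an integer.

3

1 → no match
2 → match
3 → no match
4 → no match
5 → no match
6 → match
7 → match
8 → no match
9 → no match
10 → no match
Total matched: 3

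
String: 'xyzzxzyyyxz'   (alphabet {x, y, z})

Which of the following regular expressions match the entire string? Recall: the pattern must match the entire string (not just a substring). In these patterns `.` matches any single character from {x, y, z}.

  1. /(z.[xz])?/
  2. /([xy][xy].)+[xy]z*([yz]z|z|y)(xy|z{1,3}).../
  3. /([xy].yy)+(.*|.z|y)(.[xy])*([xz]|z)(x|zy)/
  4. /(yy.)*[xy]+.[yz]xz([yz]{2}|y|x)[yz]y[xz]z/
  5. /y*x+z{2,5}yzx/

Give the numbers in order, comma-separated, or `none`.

4

1 → no match
2 → no match
3 → no match
4 → match
5 → no match — must end with 'zyzx'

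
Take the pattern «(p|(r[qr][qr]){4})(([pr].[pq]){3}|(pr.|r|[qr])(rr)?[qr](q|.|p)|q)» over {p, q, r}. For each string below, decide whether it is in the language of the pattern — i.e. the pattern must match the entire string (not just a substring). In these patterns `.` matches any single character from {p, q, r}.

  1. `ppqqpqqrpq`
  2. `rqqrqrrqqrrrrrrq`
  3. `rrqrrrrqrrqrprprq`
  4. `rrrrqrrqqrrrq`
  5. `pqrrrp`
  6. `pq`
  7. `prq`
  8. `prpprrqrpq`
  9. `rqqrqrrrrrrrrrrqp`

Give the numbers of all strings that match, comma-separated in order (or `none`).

1. `ppqqpqqrpq` → match
2 → no match
3 → match
4 → match
5. `pqrrrp` → match
6. `pq` → match
7. `prq` → no match
8. `prpprrqrpq` → match
9 → match

1, 3, 4, 5, 6, 8, 9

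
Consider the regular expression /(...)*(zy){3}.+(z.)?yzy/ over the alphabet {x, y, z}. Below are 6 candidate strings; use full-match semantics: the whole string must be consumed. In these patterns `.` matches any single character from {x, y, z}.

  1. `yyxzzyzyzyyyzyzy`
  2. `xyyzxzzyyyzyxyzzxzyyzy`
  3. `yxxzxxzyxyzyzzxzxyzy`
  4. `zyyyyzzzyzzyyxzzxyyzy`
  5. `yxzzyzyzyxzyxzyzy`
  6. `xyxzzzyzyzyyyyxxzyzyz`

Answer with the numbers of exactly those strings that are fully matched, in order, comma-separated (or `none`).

5

1 → no match
2 → no match
3 → no match
4 → no match
5 → match
6 → no match — must end with `yzy`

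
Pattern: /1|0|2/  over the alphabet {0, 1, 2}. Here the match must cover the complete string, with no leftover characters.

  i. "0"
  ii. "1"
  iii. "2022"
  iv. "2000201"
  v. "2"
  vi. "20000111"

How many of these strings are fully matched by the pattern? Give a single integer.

3

i → match
ii → match
iii → no match
iv → no match
v → match
vi → no match
Total matched: 3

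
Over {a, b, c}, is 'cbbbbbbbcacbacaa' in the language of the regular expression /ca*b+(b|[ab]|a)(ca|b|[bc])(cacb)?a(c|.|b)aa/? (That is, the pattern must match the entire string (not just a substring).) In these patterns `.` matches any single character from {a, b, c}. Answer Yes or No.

Yes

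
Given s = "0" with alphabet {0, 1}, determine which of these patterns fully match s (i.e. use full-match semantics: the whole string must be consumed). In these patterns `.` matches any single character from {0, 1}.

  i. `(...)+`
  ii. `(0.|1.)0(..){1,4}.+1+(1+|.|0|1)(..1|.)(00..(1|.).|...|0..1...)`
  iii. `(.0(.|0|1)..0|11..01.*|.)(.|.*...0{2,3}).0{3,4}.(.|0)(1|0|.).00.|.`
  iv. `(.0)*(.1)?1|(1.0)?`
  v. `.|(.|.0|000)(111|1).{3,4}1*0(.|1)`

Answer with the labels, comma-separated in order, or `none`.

i → no match
ii → no match
iii → match
iv → no match
v → match

iii, v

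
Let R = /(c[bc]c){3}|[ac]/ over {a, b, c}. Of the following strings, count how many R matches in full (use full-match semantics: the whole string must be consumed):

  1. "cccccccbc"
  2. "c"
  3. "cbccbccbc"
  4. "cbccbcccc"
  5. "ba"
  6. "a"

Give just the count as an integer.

1 → match
2 → match
3 → match
4 → match
5 → no match
6 → match
Total matched: 5

5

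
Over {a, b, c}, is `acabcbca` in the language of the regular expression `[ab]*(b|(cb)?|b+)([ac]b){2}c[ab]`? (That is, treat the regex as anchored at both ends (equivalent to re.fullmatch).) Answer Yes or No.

No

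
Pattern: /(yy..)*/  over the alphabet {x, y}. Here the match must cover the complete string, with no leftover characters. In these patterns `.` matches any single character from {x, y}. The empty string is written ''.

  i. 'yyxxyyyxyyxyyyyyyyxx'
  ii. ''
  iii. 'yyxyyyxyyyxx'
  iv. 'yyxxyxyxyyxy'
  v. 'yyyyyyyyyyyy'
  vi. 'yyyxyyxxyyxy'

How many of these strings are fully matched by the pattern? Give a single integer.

5

i → match
ii → match
iii → match
iv → no match
v → match
vi → match
Total matched: 5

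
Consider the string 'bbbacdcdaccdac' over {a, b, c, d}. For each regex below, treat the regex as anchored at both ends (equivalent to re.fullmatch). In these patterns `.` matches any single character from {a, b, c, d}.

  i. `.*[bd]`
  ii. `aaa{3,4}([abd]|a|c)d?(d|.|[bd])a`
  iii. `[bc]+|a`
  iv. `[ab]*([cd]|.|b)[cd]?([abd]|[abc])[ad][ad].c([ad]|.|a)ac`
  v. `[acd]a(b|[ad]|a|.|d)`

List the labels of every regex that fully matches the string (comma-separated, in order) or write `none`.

i → no match
ii → no match — must start with 'aaa'
iii → no match
iv → match
v → no match

iv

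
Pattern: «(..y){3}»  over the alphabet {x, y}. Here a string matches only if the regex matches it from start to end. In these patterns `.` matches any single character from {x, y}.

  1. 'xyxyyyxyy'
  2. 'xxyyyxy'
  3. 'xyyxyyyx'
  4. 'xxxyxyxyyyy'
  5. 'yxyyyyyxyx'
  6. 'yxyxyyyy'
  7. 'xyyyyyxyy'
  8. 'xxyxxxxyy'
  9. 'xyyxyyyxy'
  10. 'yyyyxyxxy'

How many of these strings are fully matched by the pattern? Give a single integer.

3

1 → no match
2 → no match
3 → no match — must end with 'y'
4 → no match
5 → no match — must end with 'y'
6 → no match
7 → match
8 → no match
9 → match
10 → match
Total matched: 3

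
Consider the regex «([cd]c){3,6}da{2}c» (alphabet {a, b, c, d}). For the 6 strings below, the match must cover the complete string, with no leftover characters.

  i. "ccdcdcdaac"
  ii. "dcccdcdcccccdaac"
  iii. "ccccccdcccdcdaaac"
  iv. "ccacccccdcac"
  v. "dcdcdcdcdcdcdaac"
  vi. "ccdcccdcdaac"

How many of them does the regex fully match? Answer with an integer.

4

i → match
ii → match
iii → no match
iv → no match
v → match
vi → match
Total matched: 4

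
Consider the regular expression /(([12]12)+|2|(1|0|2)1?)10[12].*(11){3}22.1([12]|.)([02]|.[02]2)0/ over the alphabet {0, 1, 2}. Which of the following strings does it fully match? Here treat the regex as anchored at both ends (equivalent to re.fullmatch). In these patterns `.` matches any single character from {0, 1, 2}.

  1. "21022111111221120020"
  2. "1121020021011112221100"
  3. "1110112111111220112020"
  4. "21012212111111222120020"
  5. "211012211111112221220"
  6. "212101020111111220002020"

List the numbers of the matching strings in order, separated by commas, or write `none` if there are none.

1, 3, 4, 5

1 → match
2 → no match
3 → match
4 → match
5 → match
6 → no match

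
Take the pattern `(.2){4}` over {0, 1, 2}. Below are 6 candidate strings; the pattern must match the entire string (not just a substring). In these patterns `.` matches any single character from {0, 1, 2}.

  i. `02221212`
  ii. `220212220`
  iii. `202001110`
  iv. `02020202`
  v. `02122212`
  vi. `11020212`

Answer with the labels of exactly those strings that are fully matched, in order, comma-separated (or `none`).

i. `02221212` → match
ii. `220212220` → no match — must end with `2`
iii. `202001110` → no match — must end with `2`
iv. `02020202` → match
v. `02122212` → match
vi. `11020212` → no match

i, iv, v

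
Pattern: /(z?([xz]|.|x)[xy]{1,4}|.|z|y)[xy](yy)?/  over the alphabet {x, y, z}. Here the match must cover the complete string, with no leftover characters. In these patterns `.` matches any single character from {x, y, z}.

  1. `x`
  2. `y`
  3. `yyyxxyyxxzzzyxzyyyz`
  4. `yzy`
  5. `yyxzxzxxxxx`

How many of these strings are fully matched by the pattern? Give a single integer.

0

1. `x` → no match
2. `y` → no match
3 → no match
4. `yzy` → no match
5. `yyxzxzxxxxx` → no match
Total matched: 0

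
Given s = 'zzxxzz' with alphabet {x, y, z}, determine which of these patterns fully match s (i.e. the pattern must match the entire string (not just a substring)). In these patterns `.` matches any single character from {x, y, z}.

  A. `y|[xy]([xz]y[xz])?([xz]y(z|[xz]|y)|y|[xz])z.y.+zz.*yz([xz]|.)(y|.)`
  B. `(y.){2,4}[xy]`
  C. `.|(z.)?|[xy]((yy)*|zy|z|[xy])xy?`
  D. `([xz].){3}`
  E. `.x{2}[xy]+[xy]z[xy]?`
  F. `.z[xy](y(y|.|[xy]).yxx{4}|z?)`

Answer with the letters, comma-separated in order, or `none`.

A → no match
B → no match — must start with 'y'
C → no match
D → match
E → no match
F → no match

D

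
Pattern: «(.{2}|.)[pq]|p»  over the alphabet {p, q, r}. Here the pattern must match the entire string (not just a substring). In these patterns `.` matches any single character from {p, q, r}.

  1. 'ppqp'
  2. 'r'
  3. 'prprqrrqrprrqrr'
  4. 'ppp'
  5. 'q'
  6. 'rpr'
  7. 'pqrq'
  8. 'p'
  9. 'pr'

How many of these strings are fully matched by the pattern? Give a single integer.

1 → no match
2 → no match
3 → no match
4 → match
5 → no match
6 → no match
7 → no match
8 → match
9 → no match
Total matched: 2

2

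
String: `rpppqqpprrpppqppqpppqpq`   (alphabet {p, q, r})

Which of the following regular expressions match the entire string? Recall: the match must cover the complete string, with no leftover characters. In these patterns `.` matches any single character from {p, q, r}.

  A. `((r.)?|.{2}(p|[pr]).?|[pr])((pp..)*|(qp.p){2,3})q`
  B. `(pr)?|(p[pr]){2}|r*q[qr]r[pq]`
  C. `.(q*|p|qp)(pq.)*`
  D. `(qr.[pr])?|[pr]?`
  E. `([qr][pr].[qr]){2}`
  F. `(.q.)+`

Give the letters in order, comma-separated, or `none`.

A → match
B → no match
C → no match
D → no match
E → no match
F → no match

A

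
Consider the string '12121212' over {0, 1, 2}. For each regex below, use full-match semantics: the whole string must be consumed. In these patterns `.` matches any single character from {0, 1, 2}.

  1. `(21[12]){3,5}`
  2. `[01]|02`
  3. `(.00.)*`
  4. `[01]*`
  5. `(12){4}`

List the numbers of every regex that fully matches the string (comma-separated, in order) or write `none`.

5

1 → no match — must start with '21'
2 → no match
3 → no match
4 → no match
5 → match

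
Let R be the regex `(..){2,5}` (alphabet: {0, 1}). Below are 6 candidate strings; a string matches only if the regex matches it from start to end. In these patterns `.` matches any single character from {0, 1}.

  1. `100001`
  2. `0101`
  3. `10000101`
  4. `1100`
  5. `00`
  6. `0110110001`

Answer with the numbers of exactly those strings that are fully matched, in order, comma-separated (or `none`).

1 → match
2 → match
3 → match
4 → match
5 → no match
6 → match

1, 2, 3, 4, 6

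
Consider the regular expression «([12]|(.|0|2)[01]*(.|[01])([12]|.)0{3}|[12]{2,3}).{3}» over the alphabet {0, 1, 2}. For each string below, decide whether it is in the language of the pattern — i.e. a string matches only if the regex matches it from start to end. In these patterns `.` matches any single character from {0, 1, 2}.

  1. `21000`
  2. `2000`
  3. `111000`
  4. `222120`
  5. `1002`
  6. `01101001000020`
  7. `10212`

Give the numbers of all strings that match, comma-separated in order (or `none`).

1, 2, 3, 4, 5, 6

1 → match
2 → match
3 → match
4 → match
5 → match
6 → match
7 → no match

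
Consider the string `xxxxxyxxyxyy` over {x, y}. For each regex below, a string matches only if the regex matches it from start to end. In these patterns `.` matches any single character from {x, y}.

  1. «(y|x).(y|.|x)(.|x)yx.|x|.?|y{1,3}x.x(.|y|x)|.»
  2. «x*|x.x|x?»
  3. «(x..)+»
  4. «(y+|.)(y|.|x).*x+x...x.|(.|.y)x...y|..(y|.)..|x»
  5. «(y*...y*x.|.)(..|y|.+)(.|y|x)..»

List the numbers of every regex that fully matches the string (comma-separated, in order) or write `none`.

3, 5

1 → no match
2 → no match
3 → match
4 → no match
5 → match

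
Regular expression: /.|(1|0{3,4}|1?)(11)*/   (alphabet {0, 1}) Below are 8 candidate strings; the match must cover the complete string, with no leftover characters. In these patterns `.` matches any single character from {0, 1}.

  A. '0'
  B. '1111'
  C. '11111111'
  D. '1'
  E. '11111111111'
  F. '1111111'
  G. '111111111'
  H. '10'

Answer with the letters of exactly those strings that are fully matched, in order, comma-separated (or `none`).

A → match
B → match
C → match
D → match
E → match
F → match
G → match
H → no match

A, B, C, D, E, F, G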